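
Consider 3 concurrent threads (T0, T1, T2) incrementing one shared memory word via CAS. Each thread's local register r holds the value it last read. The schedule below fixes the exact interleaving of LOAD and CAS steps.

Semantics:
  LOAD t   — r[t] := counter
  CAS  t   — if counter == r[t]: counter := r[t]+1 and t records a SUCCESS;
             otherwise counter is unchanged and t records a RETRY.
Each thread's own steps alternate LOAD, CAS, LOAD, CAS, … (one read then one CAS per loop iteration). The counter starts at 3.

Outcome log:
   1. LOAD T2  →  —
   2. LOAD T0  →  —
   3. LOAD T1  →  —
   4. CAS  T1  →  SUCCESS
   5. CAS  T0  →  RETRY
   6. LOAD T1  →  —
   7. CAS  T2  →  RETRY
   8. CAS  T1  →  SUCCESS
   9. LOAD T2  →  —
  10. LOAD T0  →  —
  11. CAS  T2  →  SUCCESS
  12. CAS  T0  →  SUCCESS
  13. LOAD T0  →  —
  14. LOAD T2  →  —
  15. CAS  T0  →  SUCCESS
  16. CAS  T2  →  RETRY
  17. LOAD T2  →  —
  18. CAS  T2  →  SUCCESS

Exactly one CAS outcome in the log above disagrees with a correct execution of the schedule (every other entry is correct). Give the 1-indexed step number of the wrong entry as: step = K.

Re-executing:
#1 T2 reads 3
#2 T0 reads 3
#3 T1 reads 3
#4 T1 CAS(3→4) writes; counter now 4
#5 T0 CAS(3→4) fails; counter now 4
#6 T1 reads 4
#7 T2 CAS(3→4) fails; counter now 4
#8 T1 CAS(4→5) writes; counter now 5
#9 T2 reads 5
#10 T0 reads 5
#11 T2 CAS(5→6) writes; counter now 6
#12 T0 CAS(5→6) fails; counter now 6
#13 T0 reads 6
#14 T2 reads 6
#15 T0 CAS(6→7) writes; counter now 7
#16 T2 CAS(6→7) fails; counter now 7
#17 T2 reads 7
#18 T2 CAS(7→8) writes; counter now 8
Mismatch at 12.

step = 12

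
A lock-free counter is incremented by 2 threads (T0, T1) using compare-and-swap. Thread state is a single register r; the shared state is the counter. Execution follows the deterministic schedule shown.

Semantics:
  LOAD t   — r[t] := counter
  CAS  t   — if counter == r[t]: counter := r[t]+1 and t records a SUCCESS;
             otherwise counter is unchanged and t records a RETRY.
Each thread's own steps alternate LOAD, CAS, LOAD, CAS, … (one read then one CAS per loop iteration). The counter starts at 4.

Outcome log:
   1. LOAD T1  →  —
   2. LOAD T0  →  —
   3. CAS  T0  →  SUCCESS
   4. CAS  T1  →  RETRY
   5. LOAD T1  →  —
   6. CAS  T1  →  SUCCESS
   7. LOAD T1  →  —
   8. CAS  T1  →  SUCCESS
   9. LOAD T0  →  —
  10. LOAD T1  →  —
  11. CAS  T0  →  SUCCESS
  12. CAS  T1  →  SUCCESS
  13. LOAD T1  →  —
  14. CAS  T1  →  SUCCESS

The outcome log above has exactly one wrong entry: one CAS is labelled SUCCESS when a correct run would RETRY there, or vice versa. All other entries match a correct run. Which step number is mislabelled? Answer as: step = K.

step = 12

Re-executing:
1. LOAD T1 → mem=4 r[T1]=4 [LOAD]
2. LOAD T0 → mem=4 r[T0]=4 [LOAD]
3. CAS T0 → mem=5 r[T0]=4 [OK]
4. CAS T1 → mem=5 r[T1]=4 [RETRY]
5. LOAD T1 → mem=5 r[T1]=5 [LOAD]
6. CAS T1 → mem=6 r[T1]=5 [OK]
7. LOAD T1 → mem=6 r[T1]=6 [LOAD]
8. CAS T1 → mem=7 r[T1]=6 [OK]
9. LOAD T0 → mem=7 r[T0]=7 [LOAD]
10. LOAD T1 → mem=7 r[T1]=7 [LOAD]
11. CAS T0 → mem=8 r[T0]=7 [OK]
12. CAS T1 → mem=8 r[T1]=7 [RETRY]
13. LOAD T1 → mem=8 r[T1]=8 [LOAD]
14. CAS T1 → mem=9 r[T1]=8 [OK]
Flip is step 12.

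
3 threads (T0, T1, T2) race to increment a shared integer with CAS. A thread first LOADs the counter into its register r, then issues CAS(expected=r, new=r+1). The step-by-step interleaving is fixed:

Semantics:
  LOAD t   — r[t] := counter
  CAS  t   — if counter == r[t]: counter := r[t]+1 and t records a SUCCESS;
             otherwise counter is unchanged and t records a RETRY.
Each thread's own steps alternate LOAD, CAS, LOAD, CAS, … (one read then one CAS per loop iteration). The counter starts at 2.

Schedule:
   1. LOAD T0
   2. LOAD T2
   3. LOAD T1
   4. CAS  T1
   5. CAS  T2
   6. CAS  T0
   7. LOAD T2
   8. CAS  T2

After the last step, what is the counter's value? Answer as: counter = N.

counter = 4

   1) LOAD T0:  M=2  r_T0=2
   2) LOAD T2:  M=2  r_T2=2
   3) LOAD T1:  M=2  r_T1=2
   4) CAS  T1:  M=3  r_T1=2 ✓
   5) CAS  T2:  M=3  r_T2=2 ✗
   6) CAS  T0:  M=3  r_T0=2 ✗
   7) LOAD T2:  M=3  r_T2=3
   8) CAS  T2:  M=4  r_T2=3 ✓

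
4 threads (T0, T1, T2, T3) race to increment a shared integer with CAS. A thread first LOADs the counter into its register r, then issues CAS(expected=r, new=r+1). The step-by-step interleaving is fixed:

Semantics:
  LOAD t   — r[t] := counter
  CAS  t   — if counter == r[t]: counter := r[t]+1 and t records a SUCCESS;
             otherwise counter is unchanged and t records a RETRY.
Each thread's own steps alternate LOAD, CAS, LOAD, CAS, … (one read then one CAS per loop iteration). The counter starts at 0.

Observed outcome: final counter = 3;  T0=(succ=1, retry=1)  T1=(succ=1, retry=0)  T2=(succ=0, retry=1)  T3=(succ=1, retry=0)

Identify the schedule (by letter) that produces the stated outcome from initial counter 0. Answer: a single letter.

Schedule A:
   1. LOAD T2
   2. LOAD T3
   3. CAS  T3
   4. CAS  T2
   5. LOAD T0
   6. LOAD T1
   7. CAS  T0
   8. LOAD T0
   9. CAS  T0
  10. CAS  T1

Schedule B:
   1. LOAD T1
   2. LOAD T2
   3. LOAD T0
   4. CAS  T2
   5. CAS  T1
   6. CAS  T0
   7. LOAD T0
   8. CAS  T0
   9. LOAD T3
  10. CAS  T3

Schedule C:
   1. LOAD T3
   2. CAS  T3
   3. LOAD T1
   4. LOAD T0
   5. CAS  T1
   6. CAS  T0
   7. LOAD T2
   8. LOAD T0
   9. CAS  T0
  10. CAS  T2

Tracing schedule C:
#1 T3 reads 0
#2 T3 CAS(0→1) writes; counter now 1
#3 T1 reads 1
#4 T0 reads 1
#5 T1 CAS(1→2) writes; counter now 2
#6 T0 CAS(1→2) fails; counter now 2
#7 T2 reads 2
#8 T0 reads 2
#9 T0 CAS(2→3) writes; counter now 3
#10 T2 CAS(2→3) fails; counter now 3

C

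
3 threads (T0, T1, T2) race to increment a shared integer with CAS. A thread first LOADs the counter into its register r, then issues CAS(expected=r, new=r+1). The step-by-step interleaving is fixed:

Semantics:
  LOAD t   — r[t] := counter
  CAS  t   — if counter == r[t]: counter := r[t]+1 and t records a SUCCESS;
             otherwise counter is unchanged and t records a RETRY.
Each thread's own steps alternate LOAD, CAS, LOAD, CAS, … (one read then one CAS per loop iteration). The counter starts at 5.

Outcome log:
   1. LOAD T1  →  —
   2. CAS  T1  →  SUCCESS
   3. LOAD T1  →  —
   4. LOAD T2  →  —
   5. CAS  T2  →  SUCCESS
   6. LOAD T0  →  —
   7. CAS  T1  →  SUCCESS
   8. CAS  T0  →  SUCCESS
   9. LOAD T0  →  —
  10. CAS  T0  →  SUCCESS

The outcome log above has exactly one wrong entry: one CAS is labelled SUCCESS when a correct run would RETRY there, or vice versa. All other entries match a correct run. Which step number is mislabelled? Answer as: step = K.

Correct run:
#1 T1 reads 5
#2 T1 CAS(5→6) writes; counter now 6
#3 T1 reads 6
#4 T2 reads 6
#5 T2 CAS(6→7) writes; counter now 7
#6 T0 reads 7
#7 T1 CAS(6→7) fails; counter now 7
#8 T0 CAS(7→8) writes; counter now 8
#9 T0 reads 8
#10 T0 CAS(8→9) writes; counter now 9
Log disagrees first at step 7.

step = 7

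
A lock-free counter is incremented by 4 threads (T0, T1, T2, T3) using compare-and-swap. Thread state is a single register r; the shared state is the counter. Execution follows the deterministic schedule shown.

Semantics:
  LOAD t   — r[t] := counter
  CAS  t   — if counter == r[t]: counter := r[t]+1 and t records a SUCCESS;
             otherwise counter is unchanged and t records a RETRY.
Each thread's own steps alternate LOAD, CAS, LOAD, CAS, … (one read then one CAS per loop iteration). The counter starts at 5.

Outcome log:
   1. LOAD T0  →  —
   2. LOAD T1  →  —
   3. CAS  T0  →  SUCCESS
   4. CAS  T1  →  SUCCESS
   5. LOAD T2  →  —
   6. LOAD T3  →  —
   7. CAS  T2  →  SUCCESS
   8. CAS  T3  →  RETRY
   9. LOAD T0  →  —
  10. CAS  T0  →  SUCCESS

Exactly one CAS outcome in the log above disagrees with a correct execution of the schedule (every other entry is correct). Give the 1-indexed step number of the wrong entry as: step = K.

Re-executing:
T0 LOAD — after: cnt=5, r=5 — load
T1 LOAD — after: cnt=5, r=5 — load
T0 CAS — after: cnt=6, r=5 — ok
T1 CAS — after: cnt=6, r=5 — retry
T2 LOAD — after: cnt=6, r=6 — load
T3 LOAD — after: cnt=6, r=6 — load
T2 CAS — after: cnt=7, r=6 — ok
T3 CAS — after: cnt=7, r=6 — retry
T0 LOAD — after: cnt=7, r=7 — load
T0 CAS — after: cnt=8, r=7 — ok
Log disagrees first at step 4.

step = 4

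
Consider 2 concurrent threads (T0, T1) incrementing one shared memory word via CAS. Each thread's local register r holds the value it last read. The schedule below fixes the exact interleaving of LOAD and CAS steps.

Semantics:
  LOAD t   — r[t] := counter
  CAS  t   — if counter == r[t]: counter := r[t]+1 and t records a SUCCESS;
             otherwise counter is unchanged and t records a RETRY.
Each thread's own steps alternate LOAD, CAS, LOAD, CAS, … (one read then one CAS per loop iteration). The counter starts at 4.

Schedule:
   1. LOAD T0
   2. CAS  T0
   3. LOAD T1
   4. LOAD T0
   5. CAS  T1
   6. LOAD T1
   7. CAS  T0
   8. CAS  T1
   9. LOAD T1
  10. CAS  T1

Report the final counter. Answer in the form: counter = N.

T0 LOAD — after: cnt=4, r=4 — load
T0 CAS — after: cnt=5, r=4 — ok
T1 LOAD — after: cnt=5, r=5 — load
T0 LOAD — after: cnt=5, r=5 — load
T1 CAS — after: cnt=6, r=5 — ok
T1 LOAD — after: cnt=6, r=6 — load
T0 CAS — after: cnt=6, r=5 — retry
T1 CAS — after: cnt=7, r=6 — ok
T1 LOAD — after: cnt=7, r=7 — load
T1 CAS — after: cnt=8, r=7 — ok

counter = 8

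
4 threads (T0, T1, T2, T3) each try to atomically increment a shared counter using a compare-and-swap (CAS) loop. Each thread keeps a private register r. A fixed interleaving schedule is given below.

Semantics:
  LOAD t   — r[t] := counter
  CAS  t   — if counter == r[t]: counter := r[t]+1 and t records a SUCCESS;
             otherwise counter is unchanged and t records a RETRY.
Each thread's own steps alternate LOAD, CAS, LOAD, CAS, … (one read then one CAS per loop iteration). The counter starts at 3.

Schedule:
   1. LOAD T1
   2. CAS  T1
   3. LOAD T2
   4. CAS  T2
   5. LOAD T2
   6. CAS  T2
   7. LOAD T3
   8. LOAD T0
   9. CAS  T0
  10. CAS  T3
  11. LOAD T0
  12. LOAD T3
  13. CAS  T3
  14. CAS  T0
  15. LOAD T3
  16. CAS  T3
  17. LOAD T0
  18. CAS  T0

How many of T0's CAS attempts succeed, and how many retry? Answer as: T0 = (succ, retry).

T0 = (2, 1)

1. LOAD T1 → mem=3 r[T1]=3 [LOAD]
2. CAS T1 → mem=4 r[T1]=3 [OK]
3. LOAD T2 → mem=4 r[T2]=4 [LOAD]
4. CAS T2 → mem=5 r[T2]=4 [OK]
5. LOAD T2 → mem=5 r[T2]=5 [LOAD]
6. CAS T2 → mem=6 r[T2]=5 [OK]
7. LOAD T3 → mem=6 r[T3]=6 [LOAD]
8. LOAD T0 → mem=6 r[T0]=6 [LOAD]
9. CAS T0 → mem=7 r[T0]=6 [OK]
10. CAS T3 → mem=7 r[T3]=6 [RETRY]
11. LOAD T0 → mem=7 r[T0]=7 [LOAD]
12. LOAD T3 → mem=7 r[T3]=7 [LOAD]
13. CAS T3 → mem=8 r[T3]=7 [OK]
14. CAS T0 → mem=8 r[T0]=7 [RETRY]
15. LOAD T3 → mem=8 r[T3]=8 [LOAD]
16. CAS T3 → mem=9 r[T3]=8 [OK]
17. LOAD T0 → mem=9 r[T0]=9 [LOAD]
18. CAS T0 → mem=10 r[T0]=9 [OK]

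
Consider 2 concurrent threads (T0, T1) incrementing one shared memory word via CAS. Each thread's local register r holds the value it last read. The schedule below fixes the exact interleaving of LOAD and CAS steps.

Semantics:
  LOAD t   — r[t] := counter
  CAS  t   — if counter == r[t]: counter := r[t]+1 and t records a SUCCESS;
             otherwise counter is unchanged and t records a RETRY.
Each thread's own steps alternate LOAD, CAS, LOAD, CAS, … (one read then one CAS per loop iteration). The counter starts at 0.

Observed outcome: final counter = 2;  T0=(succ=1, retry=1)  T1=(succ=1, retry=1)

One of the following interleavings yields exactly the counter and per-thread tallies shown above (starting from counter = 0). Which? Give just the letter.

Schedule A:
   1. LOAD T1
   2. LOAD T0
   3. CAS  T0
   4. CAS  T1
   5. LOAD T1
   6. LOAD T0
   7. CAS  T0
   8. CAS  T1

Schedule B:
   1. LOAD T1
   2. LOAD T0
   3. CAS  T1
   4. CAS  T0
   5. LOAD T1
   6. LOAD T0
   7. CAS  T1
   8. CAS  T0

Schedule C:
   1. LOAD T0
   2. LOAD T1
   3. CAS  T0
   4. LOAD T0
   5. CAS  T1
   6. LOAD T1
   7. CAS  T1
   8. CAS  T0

C

Simulating candidate C:
step 1: T0 LOAD ⇒ load; ctr=0 reg=0
step 2: T1 LOAD ⇒ load; ctr=0 reg=0
step 3: T0 CAS ⇒ ok; ctr=1 reg=0
step 4: T0 LOAD ⇒ load; ctr=1 reg=1
step 5: T1 CAS ⇒ retry; ctr=1 reg=0
step 6: T1 LOAD ⇒ load; ctr=1 reg=1
step 7: T1 CAS ⇒ ok; ctr=2 reg=1
step 8: T0 CAS ⇒ retry; ctr=2 reg=1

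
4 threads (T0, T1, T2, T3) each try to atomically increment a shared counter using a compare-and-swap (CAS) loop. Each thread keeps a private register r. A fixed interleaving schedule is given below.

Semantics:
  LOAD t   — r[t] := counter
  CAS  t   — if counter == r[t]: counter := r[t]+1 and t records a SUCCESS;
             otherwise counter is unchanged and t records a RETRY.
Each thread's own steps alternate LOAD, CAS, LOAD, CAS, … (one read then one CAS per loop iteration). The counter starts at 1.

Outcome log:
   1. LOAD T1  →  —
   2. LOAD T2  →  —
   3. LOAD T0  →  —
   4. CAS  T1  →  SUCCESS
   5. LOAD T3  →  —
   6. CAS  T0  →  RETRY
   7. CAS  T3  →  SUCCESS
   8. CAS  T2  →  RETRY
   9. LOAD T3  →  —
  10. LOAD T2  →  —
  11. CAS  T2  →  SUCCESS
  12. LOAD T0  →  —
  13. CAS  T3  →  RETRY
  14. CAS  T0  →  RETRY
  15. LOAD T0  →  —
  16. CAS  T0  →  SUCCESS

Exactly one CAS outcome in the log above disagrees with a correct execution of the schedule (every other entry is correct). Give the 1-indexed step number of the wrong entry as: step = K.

step = 14

Reference trace:
#1 T1 reads 1
#2 T2 reads 1
#3 T0 reads 1
#4 T1 CAS(1→2) writes; counter now 2
#5 T3 reads 2
#6 T0 CAS(1→2) fails; counter now 2
#7 T3 CAS(2→3) writes; counter now 3
#8 T2 CAS(1→2) fails; counter now 3
#9 T3 reads 3
#10 T2 reads 3
#11 T2 CAS(3→4) writes; counter now 4
#12 T0 reads 4
#13 T3 CAS(3→4) fails; counter now 4
#14 T0 CAS(4→5) writes; counter now 5
#15 T0 reads 5
#16 T0 CAS(5→6) writes; counter now 6
Mismatch at 14.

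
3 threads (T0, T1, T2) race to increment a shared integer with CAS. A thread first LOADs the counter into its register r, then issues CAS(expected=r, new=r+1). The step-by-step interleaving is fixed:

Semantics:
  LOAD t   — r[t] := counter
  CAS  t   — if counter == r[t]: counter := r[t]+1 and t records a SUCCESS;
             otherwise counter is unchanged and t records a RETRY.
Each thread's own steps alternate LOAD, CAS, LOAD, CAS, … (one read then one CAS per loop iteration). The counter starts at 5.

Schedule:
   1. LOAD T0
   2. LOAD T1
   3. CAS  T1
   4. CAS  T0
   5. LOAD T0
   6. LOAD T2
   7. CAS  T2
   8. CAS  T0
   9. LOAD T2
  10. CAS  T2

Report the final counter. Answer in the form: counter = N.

[1] T0.load  rd  (counter 5, T0.r 5)
[2] T1.load  rd  (counter 5, T1.r 5)
[3] T1.cas  hit  (counter 6, T1.r 5)
[4] T0.cas  miss  (counter 6, T0.r 5)
[5] T0.load  rd  (counter 6, T0.r 6)
[6] T2.load  rd  (counter 6, T2.r 6)
[7] T2.cas  hit  (counter 7, T2.r 6)
[8] T0.cas  miss  (counter 7, T0.r 6)
[9] T2.load  rd  (counter 7, T2.r 7)
[10] T2.cas  hit  (counter 8, T2.r 7)

counter = 8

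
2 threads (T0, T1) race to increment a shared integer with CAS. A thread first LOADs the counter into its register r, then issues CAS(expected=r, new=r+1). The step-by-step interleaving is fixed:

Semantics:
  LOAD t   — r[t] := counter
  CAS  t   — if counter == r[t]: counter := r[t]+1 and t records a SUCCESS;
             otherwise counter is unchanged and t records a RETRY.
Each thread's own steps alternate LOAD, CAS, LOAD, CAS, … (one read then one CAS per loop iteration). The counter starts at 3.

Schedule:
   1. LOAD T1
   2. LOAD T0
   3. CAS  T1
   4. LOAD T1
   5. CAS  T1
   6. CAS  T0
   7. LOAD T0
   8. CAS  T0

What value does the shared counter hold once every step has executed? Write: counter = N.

#1 T1 reads 3
#2 T0 reads 3
#3 T1 CAS(3→4) writes; counter now 4
#4 T1 reads 4
#5 T1 CAS(4→5) writes; counter now 5
#6 T0 CAS(3→4) fails; counter now 5
#7 T0 reads 5
#8 T0 CAS(5→6) writes; counter now 6

counter = 6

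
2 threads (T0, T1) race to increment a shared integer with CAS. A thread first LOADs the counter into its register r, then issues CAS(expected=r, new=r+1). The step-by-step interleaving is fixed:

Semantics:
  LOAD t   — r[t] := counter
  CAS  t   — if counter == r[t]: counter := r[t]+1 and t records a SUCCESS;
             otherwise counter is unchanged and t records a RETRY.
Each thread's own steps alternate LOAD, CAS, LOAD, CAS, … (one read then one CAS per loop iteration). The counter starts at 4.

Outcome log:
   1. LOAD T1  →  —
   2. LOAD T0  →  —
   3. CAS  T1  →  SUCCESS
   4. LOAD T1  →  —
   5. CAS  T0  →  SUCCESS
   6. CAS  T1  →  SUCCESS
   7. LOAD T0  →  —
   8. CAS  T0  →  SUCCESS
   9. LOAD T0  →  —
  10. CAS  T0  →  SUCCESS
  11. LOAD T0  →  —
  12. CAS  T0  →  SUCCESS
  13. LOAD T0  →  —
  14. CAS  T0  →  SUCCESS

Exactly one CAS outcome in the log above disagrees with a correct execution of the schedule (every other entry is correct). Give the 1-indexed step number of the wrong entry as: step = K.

Reference trace:
[1] T1.load  rd  (counter 4, T1.r 4)
[2] T0.load  rd  (counter 4, T0.r 4)
[3] T1.cas  hit  (counter 5, T1.r 4)
[4] T1.load  rd  (counter 5, T1.r 5)
[5] T0.cas  miss  (counter 5, T0.r 4)
[6] T1.cas  hit  (counter 6, T1.r 5)
[7] T0.load  rd  (counter 6, T0.r 6)
[8] T0.cas  hit  (counter 7, T0.r 6)
[9] T0.load  rd  (counter 7, T0.r 7)
[10] T0.cas  hit  (counter 8, T0.r 7)
[11] T0.load  rd  (counter 8, T0.r 8)
[12] T0.cas  hit  (counter 9, T0.r 8)
[13] T0.load  rd  (counter 9, T0.r 9)
[14] T0.cas  hit  (counter 10, T0.r 9)
Flip is step 5.

step = 5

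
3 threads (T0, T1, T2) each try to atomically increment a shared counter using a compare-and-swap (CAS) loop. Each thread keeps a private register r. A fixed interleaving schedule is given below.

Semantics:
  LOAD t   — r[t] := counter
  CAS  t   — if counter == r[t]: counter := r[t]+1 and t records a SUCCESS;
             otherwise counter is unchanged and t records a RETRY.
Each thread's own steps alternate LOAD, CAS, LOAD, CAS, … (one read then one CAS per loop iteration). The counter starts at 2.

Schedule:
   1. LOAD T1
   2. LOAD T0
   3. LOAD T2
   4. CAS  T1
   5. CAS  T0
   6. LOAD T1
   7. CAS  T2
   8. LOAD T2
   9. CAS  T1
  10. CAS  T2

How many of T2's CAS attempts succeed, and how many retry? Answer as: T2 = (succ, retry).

T2 = (0, 2)

#1 T1 reads 2
#2 T0 reads 2
#3 T2 reads 2
#4 T1 CAS(2→3) writes; counter now 3
#5 T0 CAS(2→3) fails; counter now 3
#6 T1 reads 3
#7 T2 CAS(2→3) fails; counter now 3
#8 T2 reads 3
#9 T1 CAS(3→4) writes; counter now 4
#10 T2 CAS(3→4) fails; counter now 4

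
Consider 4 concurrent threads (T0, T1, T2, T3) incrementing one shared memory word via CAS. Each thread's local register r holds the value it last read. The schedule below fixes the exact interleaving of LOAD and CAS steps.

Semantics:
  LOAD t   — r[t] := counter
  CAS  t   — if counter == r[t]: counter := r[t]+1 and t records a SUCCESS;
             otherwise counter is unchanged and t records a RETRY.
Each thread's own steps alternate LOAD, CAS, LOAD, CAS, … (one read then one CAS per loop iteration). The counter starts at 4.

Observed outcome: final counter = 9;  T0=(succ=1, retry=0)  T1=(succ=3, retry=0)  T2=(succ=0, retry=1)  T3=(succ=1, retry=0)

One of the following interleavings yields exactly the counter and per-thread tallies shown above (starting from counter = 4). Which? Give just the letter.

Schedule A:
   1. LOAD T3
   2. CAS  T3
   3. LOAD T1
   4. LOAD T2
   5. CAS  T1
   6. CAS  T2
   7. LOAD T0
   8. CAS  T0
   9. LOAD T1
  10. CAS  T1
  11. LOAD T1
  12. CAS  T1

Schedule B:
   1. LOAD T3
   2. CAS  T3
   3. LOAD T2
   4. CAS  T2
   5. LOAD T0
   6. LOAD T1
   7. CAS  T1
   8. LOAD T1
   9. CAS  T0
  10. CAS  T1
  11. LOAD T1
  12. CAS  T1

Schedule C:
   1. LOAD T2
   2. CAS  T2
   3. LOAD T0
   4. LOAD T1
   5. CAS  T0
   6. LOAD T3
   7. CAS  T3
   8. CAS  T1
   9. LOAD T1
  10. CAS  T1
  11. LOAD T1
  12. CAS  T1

Simulating candidate A:
step 1: T3 LOAD ⇒ load; ctr=4 reg=4
step 2: T3 CAS ⇒ ok; ctr=5 reg=4
step 3: T1 LOAD ⇒ load; ctr=5 reg=5
step 4: T2 LOAD ⇒ load; ctr=5 reg=5
step 5: T1 CAS ⇒ ok; ctr=6 reg=5
step 6: T2 CAS ⇒ retry; ctr=6 reg=5
step 7: T0 LOAD ⇒ load; ctr=6 reg=6
step 8: T0 CAS ⇒ ok; ctr=7 reg=6
step 9: T1 LOAD ⇒ load; ctr=7 reg=7
step 10: T1 CAS ⇒ ok; ctr=8 reg=7
step 11: T1 LOAD ⇒ load; ctr=8 reg=8
step 12: T1 CAS ⇒ ok; ctr=9 reg=8

A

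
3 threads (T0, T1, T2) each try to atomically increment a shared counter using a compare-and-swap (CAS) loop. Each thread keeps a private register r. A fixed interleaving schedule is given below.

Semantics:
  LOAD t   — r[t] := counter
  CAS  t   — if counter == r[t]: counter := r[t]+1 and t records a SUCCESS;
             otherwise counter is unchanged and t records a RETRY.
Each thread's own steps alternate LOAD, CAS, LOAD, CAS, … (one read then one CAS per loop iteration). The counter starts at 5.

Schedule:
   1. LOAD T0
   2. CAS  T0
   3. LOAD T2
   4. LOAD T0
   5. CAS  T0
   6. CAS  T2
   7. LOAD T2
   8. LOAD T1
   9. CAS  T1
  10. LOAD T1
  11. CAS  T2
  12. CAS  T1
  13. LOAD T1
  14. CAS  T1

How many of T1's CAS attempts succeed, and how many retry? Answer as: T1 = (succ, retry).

step 1: T0 LOAD ⇒ load; ctr=5 reg=5
step 2: T0 CAS ⇒ ok; ctr=6 reg=5
step 3: T2 LOAD ⇒ load; ctr=6 reg=6
step 4: T0 LOAD ⇒ load; ctr=6 reg=6
step 5: T0 CAS ⇒ ok; ctr=7 reg=6
step 6: T2 CAS ⇒ retry; ctr=7 reg=6
step 7: T2 LOAD ⇒ load; ctr=7 reg=7
step 8: T1 LOAD ⇒ load; ctr=7 reg=7
step 9: T1 CAS ⇒ ok; ctr=8 reg=7
step 10: T1 LOAD ⇒ load; ctr=8 reg=8
step 11: T2 CAS ⇒ retry; ctr=8 reg=7
step 12: T1 CAS ⇒ ok; ctr=9 reg=8
step 13: T1 LOAD ⇒ load; ctr=9 reg=9
step 14: T1 CAS ⇒ ok; ctr=10 reg=9

T1 = (3, 0)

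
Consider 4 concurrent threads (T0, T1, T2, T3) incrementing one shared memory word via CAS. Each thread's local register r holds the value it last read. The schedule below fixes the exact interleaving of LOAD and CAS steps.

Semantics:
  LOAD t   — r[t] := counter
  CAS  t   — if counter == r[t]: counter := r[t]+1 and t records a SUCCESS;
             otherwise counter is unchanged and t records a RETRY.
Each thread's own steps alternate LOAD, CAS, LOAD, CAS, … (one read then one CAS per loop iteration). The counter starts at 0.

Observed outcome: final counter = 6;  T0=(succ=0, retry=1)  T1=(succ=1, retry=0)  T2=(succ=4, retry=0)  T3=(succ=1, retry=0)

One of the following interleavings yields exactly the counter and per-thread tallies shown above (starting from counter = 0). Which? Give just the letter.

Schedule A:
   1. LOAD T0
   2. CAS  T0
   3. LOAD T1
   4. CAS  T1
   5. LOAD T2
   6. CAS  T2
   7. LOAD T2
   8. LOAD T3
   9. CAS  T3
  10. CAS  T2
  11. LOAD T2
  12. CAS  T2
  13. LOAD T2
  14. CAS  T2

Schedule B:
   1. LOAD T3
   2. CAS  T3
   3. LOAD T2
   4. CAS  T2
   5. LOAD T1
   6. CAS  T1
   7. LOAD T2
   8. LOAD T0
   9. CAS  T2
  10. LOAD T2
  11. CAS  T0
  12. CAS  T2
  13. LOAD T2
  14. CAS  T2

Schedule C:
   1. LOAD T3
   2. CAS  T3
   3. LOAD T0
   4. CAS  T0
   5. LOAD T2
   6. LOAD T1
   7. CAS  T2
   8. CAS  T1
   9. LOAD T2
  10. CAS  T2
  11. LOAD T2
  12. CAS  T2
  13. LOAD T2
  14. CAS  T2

B

Run B:
#1 T3 reads 0
#2 T3 CAS(0→1) writes; counter now 1
#3 T2 reads 1
#4 T2 CAS(1→2) writes; counter now 2
#5 T1 reads 2
#6 T1 CAS(2→3) writes; counter now 3
#7 T2 reads 3
#8 T0 reads 3
#9 T2 CAS(3→4) writes; counter now 4
#10 T2 reads 4
#11 T0 CAS(3→4) fails; counter now 4
#12 T2 CAS(4→5) writes; counter now 5
#13 T2 reads 5
#14 T2 CAS(5→6) writes; counter now 6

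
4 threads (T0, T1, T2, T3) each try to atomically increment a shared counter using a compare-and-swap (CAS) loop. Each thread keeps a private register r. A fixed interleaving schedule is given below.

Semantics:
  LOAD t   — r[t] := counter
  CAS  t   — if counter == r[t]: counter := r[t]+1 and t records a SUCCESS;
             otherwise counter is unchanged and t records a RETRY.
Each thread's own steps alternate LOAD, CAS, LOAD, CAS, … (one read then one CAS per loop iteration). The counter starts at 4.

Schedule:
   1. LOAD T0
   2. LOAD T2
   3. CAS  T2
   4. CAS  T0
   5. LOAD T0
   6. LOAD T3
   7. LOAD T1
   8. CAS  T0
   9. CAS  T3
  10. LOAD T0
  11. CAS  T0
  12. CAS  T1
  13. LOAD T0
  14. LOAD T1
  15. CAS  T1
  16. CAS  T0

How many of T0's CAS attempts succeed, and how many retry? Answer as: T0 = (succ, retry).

T0 = (2, 2)

#1 T0 reads 4
#2 T2 reads 4
#3 T2 CAS(4→5) writes; counter now 5
#4 T0 CAS(4→5) fails; counter now 5
#5 T0 reads 5
#6 T3 reads 5
#7 T1 reads 5
#8 T0 CAS(5→6) writes; counter now 6
#9 T3 CAS(5→6) fails; counter now 6
#10 T0 reads 6
#11 T0 CAS(6→7) writes; counter now 7
#12 T1 CAS(5→6) fails; counter now 7
#13 T0 reads 7
#14 T1 reads 7
#15 T1 CAS(7→8) writes; counter now 8
#16 T0 CAS(7→8) fails; counter now 8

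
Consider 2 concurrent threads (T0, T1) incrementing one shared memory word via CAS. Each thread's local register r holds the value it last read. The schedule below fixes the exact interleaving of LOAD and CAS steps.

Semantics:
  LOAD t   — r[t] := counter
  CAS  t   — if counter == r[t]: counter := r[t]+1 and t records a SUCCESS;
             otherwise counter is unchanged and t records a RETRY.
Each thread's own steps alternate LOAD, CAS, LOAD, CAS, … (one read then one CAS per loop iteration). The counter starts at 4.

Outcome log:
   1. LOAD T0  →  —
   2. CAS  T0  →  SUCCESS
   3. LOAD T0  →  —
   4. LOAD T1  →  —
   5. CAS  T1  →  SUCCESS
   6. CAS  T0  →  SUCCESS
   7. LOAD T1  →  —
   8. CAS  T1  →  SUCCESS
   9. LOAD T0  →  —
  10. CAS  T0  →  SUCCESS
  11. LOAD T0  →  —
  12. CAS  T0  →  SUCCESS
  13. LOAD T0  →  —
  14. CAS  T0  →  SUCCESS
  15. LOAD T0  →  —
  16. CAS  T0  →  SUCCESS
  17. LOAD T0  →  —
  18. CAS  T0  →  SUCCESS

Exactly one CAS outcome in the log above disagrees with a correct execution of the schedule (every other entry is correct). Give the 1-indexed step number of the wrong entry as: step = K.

step = 6

Re-executing:
#1 T0 reads 4
#2 T0 CAS(4→5) writes; counter now 5
#3 T0 reads 5
#4 T1 reads 5
#5 T1 CAS(5→6) writes; counter now 6
#6 T0 CAS(5→6) fails; counter now 6
#7 T1 reads 6
#8 T1 CAS(6→7) writes; counter now 7
#9 T0 reads 7
#10 T0 CAS(7→8) writes; counter now 8
#11 T0 reads 8
#12 T0 CAS(8→9) writes; counter now 9
#13 T0 reads 9
#14 T0 CAS(9→10) writes; counter now 10
#15 T0 reads 10
#16 T0 CAS(10→11) writes; counter now 11
#17 T0 reads 11
#18 T0 CAS(11→12) writes; counter now 12
Mismatch at 6.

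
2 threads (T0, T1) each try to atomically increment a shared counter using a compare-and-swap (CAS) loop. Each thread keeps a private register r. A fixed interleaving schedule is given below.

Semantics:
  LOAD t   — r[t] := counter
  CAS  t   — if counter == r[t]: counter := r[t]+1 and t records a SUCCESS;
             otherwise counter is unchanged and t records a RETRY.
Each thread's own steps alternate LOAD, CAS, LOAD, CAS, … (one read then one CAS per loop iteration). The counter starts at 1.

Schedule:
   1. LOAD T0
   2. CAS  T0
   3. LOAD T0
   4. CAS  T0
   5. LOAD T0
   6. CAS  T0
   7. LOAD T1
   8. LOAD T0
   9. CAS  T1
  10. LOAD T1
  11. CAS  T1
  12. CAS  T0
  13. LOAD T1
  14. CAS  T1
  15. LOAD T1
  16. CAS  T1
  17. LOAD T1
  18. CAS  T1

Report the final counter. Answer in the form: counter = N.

#1 T0 reads 1
#2 T0 CAS(1→2) writes; counter now 2
#3 T0 reads 2
#4 T0 CAS(2→3) writes; counter now 3
#5 T0 reads 3
#6 T0 CAS(3→4) writes; counter now 4
#7 T1 reads 4
#8 T0 reads 4
#9 T1 CAS(4→5) writes; counter now 5
#10 T1 reads 5
#11 T1 CAS(5→6) writes; counter now 6
#12 T0 CAS(4→5) fails; counter now 6
#13 T1 reads 6
#14 T1 CAS(6→7) writes; counter now 7
#15 T1 reads 7
#16 T1 CAS(7→8) writes; counter now 8
#17 T1 reads 8
#18 T1 CAS(8→9) writes; counter now 9

counter = 9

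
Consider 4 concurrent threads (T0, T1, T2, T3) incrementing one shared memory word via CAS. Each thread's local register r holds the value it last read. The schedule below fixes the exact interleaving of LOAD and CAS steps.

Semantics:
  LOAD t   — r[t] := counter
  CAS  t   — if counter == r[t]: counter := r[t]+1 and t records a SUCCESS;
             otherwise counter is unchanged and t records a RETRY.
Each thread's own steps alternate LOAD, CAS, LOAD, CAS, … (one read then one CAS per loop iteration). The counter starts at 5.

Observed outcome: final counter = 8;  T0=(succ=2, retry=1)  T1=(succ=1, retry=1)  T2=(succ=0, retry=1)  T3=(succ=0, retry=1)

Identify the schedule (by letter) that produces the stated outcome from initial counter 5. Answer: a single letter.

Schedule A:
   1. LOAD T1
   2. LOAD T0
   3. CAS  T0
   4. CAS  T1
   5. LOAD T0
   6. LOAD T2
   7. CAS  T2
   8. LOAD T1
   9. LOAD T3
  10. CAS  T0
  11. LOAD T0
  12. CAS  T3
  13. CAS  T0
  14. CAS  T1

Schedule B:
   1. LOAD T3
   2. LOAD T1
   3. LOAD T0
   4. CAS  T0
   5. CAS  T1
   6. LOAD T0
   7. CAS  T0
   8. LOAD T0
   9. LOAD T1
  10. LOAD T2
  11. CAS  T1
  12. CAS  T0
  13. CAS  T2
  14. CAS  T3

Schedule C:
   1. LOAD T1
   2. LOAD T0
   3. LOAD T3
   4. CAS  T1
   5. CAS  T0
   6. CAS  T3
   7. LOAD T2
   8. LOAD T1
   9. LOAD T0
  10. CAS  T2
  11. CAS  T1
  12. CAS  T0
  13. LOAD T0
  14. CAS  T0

B

Tracing schedule B:
step 1: T3 LOAD ⇒ load; ctr=5 reg=5
step 2: T1 LOAD ⇒ load; ctr=5 reg=5
step 3: T0 LOAD ⇒ load; ctr=5 reg=5
step 4: T0 CAS ⇒ ok; ctr=6 reg=5
step 5: T1 CAS ⇒ retry; ctr=6 reg=5
step 6: T0 LOAD ⇒ load; ctr=6 reg=6
step 7: T0 CAS ⇒ ok; ctr=7 reg=6
step 8: T0 LOAD ⇒ load; ctr=7 reg=7
step 9: T1 LOAD ⇒ load; ctr=7 reg=7
step 10: T2 LOAD ⇒ load; ctr=7 reg=7
step 11: T1 CAS ⇒ ok; ctr=8 reg=7
step 12: T0 CAS ⇒ retry; ctr=8 reg=7
step 13: T2 CAS ⇒ retry; ctr=8 reg=7
step 14: T3 CAS ⇒ retry; ctr=8 reg=5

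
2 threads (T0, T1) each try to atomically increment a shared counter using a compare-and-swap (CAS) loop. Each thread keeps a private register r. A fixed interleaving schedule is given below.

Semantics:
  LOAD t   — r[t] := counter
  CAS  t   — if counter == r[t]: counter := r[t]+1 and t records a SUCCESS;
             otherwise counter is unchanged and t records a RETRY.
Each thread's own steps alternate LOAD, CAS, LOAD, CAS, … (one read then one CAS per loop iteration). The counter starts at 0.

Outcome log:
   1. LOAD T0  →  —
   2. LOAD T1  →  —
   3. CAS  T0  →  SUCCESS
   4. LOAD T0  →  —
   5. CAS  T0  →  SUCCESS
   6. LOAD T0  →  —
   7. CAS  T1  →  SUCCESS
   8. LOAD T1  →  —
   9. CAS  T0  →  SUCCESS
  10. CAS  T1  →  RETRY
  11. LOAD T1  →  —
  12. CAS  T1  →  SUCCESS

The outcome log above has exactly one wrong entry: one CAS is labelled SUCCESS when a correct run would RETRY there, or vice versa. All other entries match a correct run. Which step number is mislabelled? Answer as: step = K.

Correct run:
T0 LOAD — after: cnt=0, r=0 — load
T1 LOAD — after: cnt=0, r=0 — load
T0 CAS — after: cnt=1, r=0 — ok
T0 LOAD — after: cnt=1, r=1 — load
T0 CAS — after: cnt=2, r=1 — ok
T0 LOAD — after: cnt=2, r=2 — load
T1 CAS — after: cnt=2, r=0 — retry
T1 LOAD — after: cnt=2, r=2 — load
T0 CAS — after: cnt=3, r=2 — ok
T1 CAS — after: cnt=3, r=2 — retry
T1 LOAD — after: cnt=3, r=3 — load
T1 CAS — after: cnt=4, r=3 — ok
Flip is step 7.

step = 7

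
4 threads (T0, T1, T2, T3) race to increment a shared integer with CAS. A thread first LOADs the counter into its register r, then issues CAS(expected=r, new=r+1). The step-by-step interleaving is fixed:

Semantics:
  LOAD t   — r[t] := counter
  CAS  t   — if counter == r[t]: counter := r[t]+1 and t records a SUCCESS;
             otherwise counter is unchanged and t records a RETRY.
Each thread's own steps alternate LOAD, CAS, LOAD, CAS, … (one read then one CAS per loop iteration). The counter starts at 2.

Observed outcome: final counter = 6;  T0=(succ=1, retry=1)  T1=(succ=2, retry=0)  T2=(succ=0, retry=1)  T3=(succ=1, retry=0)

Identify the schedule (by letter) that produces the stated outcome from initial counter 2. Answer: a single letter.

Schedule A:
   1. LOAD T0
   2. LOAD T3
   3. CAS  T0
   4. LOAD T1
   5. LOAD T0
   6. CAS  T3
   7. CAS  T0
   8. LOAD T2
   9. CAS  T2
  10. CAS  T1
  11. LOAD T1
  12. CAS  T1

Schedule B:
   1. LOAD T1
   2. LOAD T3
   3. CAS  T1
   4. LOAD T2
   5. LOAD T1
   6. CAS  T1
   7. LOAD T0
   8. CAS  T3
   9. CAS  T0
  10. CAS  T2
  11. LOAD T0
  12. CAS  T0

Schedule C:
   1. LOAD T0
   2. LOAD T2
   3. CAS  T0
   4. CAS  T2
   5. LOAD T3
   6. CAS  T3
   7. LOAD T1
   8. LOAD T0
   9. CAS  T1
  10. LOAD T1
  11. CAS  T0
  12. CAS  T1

Run C:
1. LOAD T0 → mem=2 r[T0]=2 [LOAD]
2. LOAD T2 → mem=2 r[T2]=2 [LOAD]
3. CAS T0 → mem=3 r[T0]=2 [OK]
4. CAS T2 → mem=3 r[T2]=2 [RETRY]
5. LOAD T3 → mem=3 r[T3]=3 [LOAD]
6. CAS T3 → mem=4 r[T3]=3 [OK]
7. LOAD T1 → mem=4 r[T1]=4 [LOAD]
8. LOAD T0 → mem=4 r[T0]=4 [LOAD]
9. CAS T1 → mem=5 r[T1]=4 [OK]
10. LOAD T1 → mem=5 r[T1]=5 [LOAD]
11. CAS T0 → mem=5 r[T0]=4 [RETRY]
12. CAS T1 → mem=6 r[T1]=5 [OK]

C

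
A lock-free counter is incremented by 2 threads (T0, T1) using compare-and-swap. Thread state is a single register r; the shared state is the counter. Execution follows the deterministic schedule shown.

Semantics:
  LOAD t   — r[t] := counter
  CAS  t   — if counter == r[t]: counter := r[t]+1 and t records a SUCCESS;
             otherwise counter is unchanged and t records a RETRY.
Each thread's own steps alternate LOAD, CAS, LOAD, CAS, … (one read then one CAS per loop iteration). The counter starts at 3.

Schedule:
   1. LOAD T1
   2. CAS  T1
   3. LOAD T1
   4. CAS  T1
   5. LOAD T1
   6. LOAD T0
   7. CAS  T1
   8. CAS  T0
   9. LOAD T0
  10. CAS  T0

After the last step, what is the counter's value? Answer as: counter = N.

1. LOAD T1 → mem=3 r[T1]=3 [LOAD]
2. CAS T1 → mem=4 r[T1]=3 [OK]
3. LOAD T1 → mem=4 r[T1]=4 [LOAD]
4. CAS T1 → mem=5 r[T1]=4 [OK]
5. LOAD T1 → mem=5 r[T1]=5 [LOAD]
6. LOAD T0 → mem=5 r[T0]=5 [LOAD]
7. CAS T1 → mem=6 r[T1]=5 [OK]
8. CAS T0 → mem=6 r[T0]=5 [RETRY]
9. LOAD T0 → mem=6 r[T0]=6 [LOAD]
10. CAS T0 → mem=7 r[T0]=6 [OK]

counter = 7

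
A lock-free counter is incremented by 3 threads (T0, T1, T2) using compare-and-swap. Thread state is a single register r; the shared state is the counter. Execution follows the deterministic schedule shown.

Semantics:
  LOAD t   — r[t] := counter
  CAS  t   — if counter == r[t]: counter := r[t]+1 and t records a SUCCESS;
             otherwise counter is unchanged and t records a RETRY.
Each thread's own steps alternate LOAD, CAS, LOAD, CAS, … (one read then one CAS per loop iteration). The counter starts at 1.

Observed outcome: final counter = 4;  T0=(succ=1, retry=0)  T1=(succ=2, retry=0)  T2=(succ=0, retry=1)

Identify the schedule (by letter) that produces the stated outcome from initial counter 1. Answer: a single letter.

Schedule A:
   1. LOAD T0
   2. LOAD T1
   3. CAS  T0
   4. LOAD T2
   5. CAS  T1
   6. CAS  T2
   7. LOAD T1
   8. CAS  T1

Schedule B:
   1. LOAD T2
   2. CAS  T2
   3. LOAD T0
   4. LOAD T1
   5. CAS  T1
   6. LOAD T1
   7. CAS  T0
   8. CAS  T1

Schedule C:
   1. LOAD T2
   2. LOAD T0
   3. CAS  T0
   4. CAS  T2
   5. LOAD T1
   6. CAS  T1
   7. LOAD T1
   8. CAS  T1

Run C:
step 1: T2 LOAD ⇒ load; ctr=1 reg=1
step 2: T0 LOAD ⇒ load; ctr=1 reg=1
step 3: T0 CAS ⇒ ok; ctr=2 reg=1
step 4: T2 CAS ⇒ retry; ctr=2 reg=1
step 5: T1 LOAD ⇒ load; ctr=2 reg=2
step 6: T1 CAS ⇒ ok; ctr=3 reg=2
step 7: T1 LOAD ⇒ load; ctr=3 reg=3
step 8: T1 CAS ⇒ ok; ctr=4 reg=3

C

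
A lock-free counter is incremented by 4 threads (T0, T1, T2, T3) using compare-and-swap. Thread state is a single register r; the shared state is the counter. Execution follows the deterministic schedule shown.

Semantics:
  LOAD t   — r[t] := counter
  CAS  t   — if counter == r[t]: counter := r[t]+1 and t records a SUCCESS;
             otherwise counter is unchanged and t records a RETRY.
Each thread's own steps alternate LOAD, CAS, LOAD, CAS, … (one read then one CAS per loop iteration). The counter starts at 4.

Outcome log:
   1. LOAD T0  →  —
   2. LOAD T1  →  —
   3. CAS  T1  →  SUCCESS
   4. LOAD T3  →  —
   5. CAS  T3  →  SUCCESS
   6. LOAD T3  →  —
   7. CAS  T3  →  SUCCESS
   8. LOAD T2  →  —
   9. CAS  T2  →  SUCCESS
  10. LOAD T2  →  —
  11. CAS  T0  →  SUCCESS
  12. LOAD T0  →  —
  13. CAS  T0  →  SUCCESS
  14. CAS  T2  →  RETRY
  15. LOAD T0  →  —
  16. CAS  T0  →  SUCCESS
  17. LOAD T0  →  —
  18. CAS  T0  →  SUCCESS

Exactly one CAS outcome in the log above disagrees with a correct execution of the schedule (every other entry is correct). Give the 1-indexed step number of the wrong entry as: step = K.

step = 11

Re-executing:
step 1: T0 LOAD ⇒ load; ctr=4 reg=4
step 2: T1 LOAD ⇒ load; ctr=4 reg=4
step 3: T1 CAS ⇒ ok; ctr=5 reg=4
step 4: T3 LOAD ⇒ load; ctr=5 reg=5
step 5: T3 CAS ⇒ ok; ctr=6 reg=5
step 6: T3 LOAD ⇒ load; ctr=6 reg=6
step 7: T3 CAS ⇒ ok; ctr=7 reg=6
step 8: T2 LOAD ⇒ load; ctr=7 reg=7
step 9: T2 CAS ⇒ ok; ctr=8 reg=7
step 10: T2 LOAD ⇒ load; ctr=8 reg=8
step 11: T0 CAS ⇒ retry; ctr=8 reg=4
step 12: T0 LOAD ⇒ load; ctr=8 reg=8
step 13: T0 CAS ⇒ ok; ctr=9 reg=8
step 14: T2 CAS ⇒ retry; ctr=9 reg=8
step 15: T0 LOAD ⇒ load; ctr=9 reg=9
step 16: T0 CAS ⇒ ok; ctr=10 reg=9
step 17: T0 LOAD ⇒ load; ctr=10 reg=10
step 18: T0 CAS ⇒ ok; ctr=11 reg=10
Mismatch at 11.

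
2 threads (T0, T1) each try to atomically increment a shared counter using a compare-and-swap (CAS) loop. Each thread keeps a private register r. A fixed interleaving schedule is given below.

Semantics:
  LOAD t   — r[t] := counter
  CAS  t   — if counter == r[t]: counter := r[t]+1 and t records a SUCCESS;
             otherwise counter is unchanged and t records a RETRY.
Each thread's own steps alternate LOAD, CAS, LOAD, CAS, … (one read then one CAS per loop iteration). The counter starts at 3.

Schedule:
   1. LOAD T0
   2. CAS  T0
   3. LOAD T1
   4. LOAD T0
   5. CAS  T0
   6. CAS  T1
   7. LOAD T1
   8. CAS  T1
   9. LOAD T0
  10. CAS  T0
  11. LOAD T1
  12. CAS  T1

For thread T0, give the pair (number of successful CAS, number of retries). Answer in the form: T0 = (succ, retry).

T0 = (3, 0)

   1) LOAD T0:  M=3  r_T0=3
   2) CAS  T0:  M=4  r_T0=3 ✓
   3) LOAD T1:  M=4  r_T1=4
   4) LOAD T0:  M=4  r_T0=4
   5) CAS  T0:  M=5  r_T0=4 ✓
   6) CAS  T1:  M=5  r_T1=4 ✗
   7) LOAD T1:  M=5  r_T1=5
   8) CAS  T1:  M=6  r_T1=5 ✓
   9) LOAD T0:  M=6  r_T0=6
  10) CAS  T0:  M=7  r_T0=6 ✓
  11) LOAD T1:  M=7  r_T1=7
  12) CAS  T1:  M=8  r_T1=7 ✓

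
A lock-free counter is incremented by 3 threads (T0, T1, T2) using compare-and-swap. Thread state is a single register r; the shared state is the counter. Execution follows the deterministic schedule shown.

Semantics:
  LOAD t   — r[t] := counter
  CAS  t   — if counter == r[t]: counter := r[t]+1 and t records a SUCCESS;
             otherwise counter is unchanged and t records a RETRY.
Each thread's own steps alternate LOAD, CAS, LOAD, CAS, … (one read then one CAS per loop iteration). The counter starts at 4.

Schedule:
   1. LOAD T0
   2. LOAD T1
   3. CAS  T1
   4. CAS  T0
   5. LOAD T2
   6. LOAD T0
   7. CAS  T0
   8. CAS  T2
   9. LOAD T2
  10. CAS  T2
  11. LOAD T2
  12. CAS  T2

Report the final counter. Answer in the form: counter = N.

T0 LOAD — after: cnt=4, r=4 — load
T1 LOAD — after: cnt=4, r=4 — load
T1 CAS — after: cnt=5, r=4 — ok
T0 CAS — after: cnt=5, r=4 — retry
T2 LOAD — after: cnt=5, r=5 — load
T0 LOAD — after: cnt=5, r=5 — load
T0 CAS — after: cnt=6, r=5 — ok
T2 CAS — after: cnt=6, r=5 — retry
T2 LOAD — after: cnt=6, r=6 — load
T2 CAS — after: cnt=7, r=6 — ok
T2 LOAD — after: cnt=7, r=7 — load
T2 CAS — after: cnt=8, r=7 — ok

counter = 8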